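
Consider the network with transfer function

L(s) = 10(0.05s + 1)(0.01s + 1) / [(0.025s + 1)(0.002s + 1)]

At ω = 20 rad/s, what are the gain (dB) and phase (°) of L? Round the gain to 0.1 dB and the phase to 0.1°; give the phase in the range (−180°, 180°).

22.2 dB, 27.5°

At ω = 20 rad/s:
zero (1 + j20·0.05) = 1 + j1 → |·| ≈ 1.4142, ∠ ≈ 45.00°
zero (1 + j20·0.01) = 1 + j0.2 → |·| ≈ 1.0198, ∠ ≈ 11.31°
pole (1 + j20·0.025) = 1 + j0.5 → |·| ≈ 1.118, ∠ ≈ 26.57°
pole (1 + j20·0.002) = 1 + j0.04 → |·| ≈ 1.0008, ∠ ≈ 2.29°
|L| = 10 · 1.4142 · 1.0198 / (1.118 · 1.0008) ≈ 12.89
Gain = 20 log₁₀(12.89) ≈ 22.21 dB
∠L = (45.00° + 11.31°) − (26.57° + 2.29°) = 27.45°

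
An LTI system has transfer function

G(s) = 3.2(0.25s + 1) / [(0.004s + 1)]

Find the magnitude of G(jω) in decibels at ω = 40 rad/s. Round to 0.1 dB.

30.0 dB

At ω = 40 rad/s:
zero (1 + j40·0.25) = 1 + j10 → |·| ≈ 10.05, ∠ ≈ 84.29°
pole (1 + j40·0.004) = 1 + j0.16 → |·| ≈ 1.0127, ∠ ≈ 9.09°
|G| = 3.2 · 10.05 / (1.0127) ≈ 31.757
Gain = 20 log₁₀(31.757) ≈ 30.04 dB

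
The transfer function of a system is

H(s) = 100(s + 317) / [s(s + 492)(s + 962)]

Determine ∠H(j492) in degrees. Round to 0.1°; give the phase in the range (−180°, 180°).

-104.9°

At s = jω = j492:
zero (s+317): 317 + j492 → |·| = √(317²+492²) = √342553 ≈ 585.28, ∠ = arctan(492/317) ≈ 57.21°
pole (s+492): 492 + j492 → |·| = √(492²+492²) = √484128 ≈ 695.79, ∠ = arctan(492/492) ≈ 45.00°
pole (s+962): 962 + j492 → |·| = √(962²+492²) = √1167508 ≈ 1080.5, ∠ = arctan(492/962) ≈ 27.09°
pole at origin: |s| = 492, ∠ = 90.00° (in denominator)
∠H = 57.21° − 162.09° = -104.88°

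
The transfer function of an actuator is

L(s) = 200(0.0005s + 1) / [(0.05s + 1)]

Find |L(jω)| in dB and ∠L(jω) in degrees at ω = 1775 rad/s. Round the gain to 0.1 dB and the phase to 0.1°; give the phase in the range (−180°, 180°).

At ω = 1775 rad/s:
zero (1 + j1775·0.0005) = 1 + j0.8875 → |·| ≈ 1.337, ∠ ≈ 41.59°
pole (1 + j1775·0.05) = 1 + j88.75 → |·| ≈ 88.756, ∠ ≈ 89.35°
|L| = 200 · 1.337 / (88.756) ≈ 3.0128
Gain = 20 log₁₀(3.0128) ≈ 9.58 dB
∠L = (41.59°) − (89.35°) = -47.76°

9.6 dB, -47.8°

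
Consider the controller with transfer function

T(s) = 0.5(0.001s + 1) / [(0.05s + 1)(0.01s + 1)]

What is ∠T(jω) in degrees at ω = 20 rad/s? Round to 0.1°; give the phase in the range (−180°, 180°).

At ω = 20 rad/s:
zero (1 + j20·0.001) = 1 + j0.02 → |·| ≈ 1.0002, ∠ ≈ 1.15°
pole (1 + j20·0.05) = 1 + j1 → |·| ≈ 1.4142, ∠ ≈ 45.00°
pole (1 + j20·0.01) = 1 + j0.2 → |·| ≈ 1.0198, ∠ ≈ 11.31°
∠T = (1.15°) − (45.00° + 11.31°) = -55.16°

-55.2°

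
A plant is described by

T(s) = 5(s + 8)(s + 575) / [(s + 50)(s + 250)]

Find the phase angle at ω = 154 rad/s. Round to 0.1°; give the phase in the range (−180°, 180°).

-1.6°

At s = jω = j154:
zero (s+8): 8 + j154 → |·| = √(8²+154²) = √23780 ≈ 154.21, ∠ = arctan(154/8) ≈ 87.03°
zero (s+575): 575 + j154 → |·| = √(575²+154²) = √354341 ≈ 595.27, ∠ = arctan(154/575) ≈ 14.99°
pole (s+50): 50 + j154 → |·| = √(50²+154²) = √26216 ≈ 161.91, ∠ = arctan(154/50) ≈ 72.01°
pole (s+250): 250 + j154 → |·| = √(250²+154²) = √86216 ≈ 293.63, ∠ = arctan(154/250) ≈ 31.63°
∠T = 102.02° − 103.64° = -1.62°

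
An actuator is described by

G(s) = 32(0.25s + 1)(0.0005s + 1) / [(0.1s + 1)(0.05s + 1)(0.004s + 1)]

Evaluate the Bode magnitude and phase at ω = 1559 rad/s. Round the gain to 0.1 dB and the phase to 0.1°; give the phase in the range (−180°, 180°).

At ω = 1559 rad/s:
zero (1 + j1559·0.25) = 1 + j389.75 → |·| ≈ 389.75, ∠ ≈ 89.85°
zero (1 + j1559·0.0005) = 1 + j0.7795 → |·| ≈ 1.2679, ∠ ≈ 37.94°
pole (1 + j1559·0.1) = 1 + j155.9 → |·| ≈ 155.9, ∠ ≈ 89.63°
pole (1 + j1559·0.05) = 1 + j77.95 → |·| ≈ 77.956, ∠ ≈ 89.27°
pole (1 + j1559·0.004) = 1 + j6.236 → |·| ≈ 6.3157, ∠ ≈ 80.89°
|G| = 32 · 389.75 · 1.2679 / (155.9 · 77.956 · 6.3157) ≈ 0.20602
Gain = 20 log₁₀(0.20602) ≈ -13.72 dB
∠G = (89.85° + 37.94°) − (89.63° + 89.27° + 80.89°) = -132.00°

-13.7 dB, -132.0°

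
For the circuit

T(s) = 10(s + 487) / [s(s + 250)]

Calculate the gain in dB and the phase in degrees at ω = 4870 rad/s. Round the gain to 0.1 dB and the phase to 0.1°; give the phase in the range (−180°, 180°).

At s = jω = j4870:
zero (s+487): 487 + j4870 → |·| = √(487²+4870²) = √23954069 ≈ 4894.3, ∠ = arctan(4870/487) ≈ 84.29°
pole (s+250): 250 + j4870 → |·| = √(250²+4870²) = √23779400 ≈ 4876.4, ∠ = arctan(4870/250) ≈ 87.06°
pole at origin: |s| = 4870, ∠ = 90.00° (in denominator)
|T| = 10 · 4894.3 / 2.3748e+07 ≈ 0.0020609
Gain = 20 log₁₀(0.0020609) ≈ -53.72 dB
∠T = 84.29° − 177.06° = -92.77°

-53.7 dB, -92.8°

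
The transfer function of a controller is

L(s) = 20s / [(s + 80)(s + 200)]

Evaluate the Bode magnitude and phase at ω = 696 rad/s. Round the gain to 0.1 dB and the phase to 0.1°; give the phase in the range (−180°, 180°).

-31.2 dB, -67.4°

At s = jω = j696:
zero at origin: s = j696 → |·| = 696, ∠ = 90.00°
pole (s+80): 80 + j696 → |·| = √(80²+696²) = √490816 ≈ 700.58, ∠ = arctan(696/80) ≈ 83.44°
pole (s+200): 200 + j696 → |·| = √(200²+696²) = √524416 ≈ 724.17, ∠ = arctan(696/200) ≈ 73.97°
|L| = 20 · 696 / 5.0734e+05 ≈ 0.027437
Gain = 20 log₁₀(0.027437) ≈ -31.23 dB
∠L = 90.00° − 157.41° = -67.41°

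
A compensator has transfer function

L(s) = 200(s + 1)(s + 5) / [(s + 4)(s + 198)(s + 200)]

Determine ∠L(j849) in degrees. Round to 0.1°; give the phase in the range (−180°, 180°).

-63.8°

At s = jω = j849:
zero (s+1): 1 + j849 → |·| = √(1²+849²) = √720802 ≈ 849, ∠ = arctan(849/1) ≈ 89.93°
zero (s+5): 5 + j849 → |·| = √(5²+849²) = √720826 ≈ 849.01, ∠ = arctan(849/5) ≈ 89.66°
pole (s+4): 4 + j849 → |·| = √(4²+849²) = √720817 ≈ 849.01, ∠ = arctan(849/4) ≈ 89.73°
pole (s+198): 198 + j849 → |·| = √(198²+849²) = √760005 ≈ 871.78, ∠ = arctan(849/198) ≈ 76.87°
pole (s+200): 200 + j849 → |·| = √(200²+849²) = √760801 ≈ 872.24, ∠ = arctan(849/200) ≈ 76.74°
∠L = 179.59° − 243.34° = -63.75°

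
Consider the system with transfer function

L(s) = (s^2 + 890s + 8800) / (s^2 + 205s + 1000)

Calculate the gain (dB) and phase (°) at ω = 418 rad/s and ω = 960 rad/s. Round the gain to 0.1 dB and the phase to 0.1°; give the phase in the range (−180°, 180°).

ω = 418: 6.5 dB, -39.7°; ω = 960: 2.5 dB, -31.0°

Substitute s = j418:
Numerator: (j418)^2 + 890(j418) + 8800 = -165924 + j372020
Denominator: (j418)^2 + 205(j418) + 1000 = -173724 + j85690
|N| = √(165924² + 372020²) ≈ 4.0734e+05, ∠N ≈ 114.04°
|D| = √(173724² + 85690²) ≈ 1.9371e+05, ∠D ≈ 153.75°
|L| = 4.0734e+05 / 1.9371e+05 ≈ 2.1028
Gain = 20 log₁₀(2.1028) ≈ 6.46 dB
∠L = 114.04° − 153.75° = -39.71°

Substitute s = j960:
Numerator: (j960)^2 + 890(j960) + 8800 = -912800 + j854400
Denominator: (j960)^2 + 205(j960) + 1000 = -920600 + j196800
|N| = √(912800² + 854400²) ≈ 1.2503e+06, ∠N ≈ 136.89°
|D| = √(920600² + 196800²) ≈ 9.414e+05, ∠D ≈ 167.93°
|L| = 1.2503e+06 / 9.414e+05 ≈ 1.3281
Gain = 20 log₁₀(1.3281) ≈ 2.46 dB
∠L = 136.89° − 167.93° = -31.04°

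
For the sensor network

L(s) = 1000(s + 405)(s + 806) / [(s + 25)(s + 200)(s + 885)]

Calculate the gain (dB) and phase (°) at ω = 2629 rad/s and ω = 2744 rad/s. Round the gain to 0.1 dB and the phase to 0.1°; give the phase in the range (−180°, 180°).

ω = 2629: -8.4 dB, -92.3°; ω = 2744: -8.8 dB, -92.2°

At s = jω = j2629:
zero (s+405): 405 + j2629 → |·| = √(405²+2629²) = √7075666 ≈ 2660, ∠ = arctan(2629/405) ≈ 81.24°
zero (s+806): 806 + j2629 → |·| = √(806²+2629²) = √7561277 ≈ 2749.8, ∠ = arctan(2629/806) ≈ 72.96°
pole (s+25): 25 + j2629 → |·| = √(25²+2629²) = √6912266 ≈ 2629.1, ∠ = arctan(2629/25) ≈ 89.46°
pole (s+200): 200 + j2629 → |·| = √(200²+2629²) = √6951641 ≈ 2636.6, ∠ = arctan(2629/200) ≈ 85.65°
pole (s+885): 885 + j2629 → |·| = √(885²+2629²) = √7694866 ≈ 2774, ∠ = arctan(2629/885) ≈ 71.40°
|L| = 1000 · 7.3145e+06 / 1.9229e+10 ≈ 0.38039
Gain = 20 log₁₀(0.38039) ≈ -8.40 dB
∠L = 154.20° − 246.51° = -92.31°

At s = jω = j2744:
zero (s+405): 405 + j2744 → |·| = √(405²+2744²) = √7693561 ≈ 2773.7, ∠ = arctan(2744/405) ≈ 81.60°
zero (s+806): 806 + j2744 → |·| = √(806²+2744²) = √8179172 ≈ 2859.9, ∠ = arctan(2744/806) ≈ 73.63°
pole (s+25): 25 + j2744 → |·| = √(25²+2744²) = √7530161 ≈ 2744.1, ∠ = arctan(2744/25) ≈ 89.48°
pole (s+200): 200 + j2744 → |·| = √(200²+2744²) = √7569536 ≈ 2751.3, ∠ = arctan(2744/200) ≈ 85.83°
pole (s+885): 885 + j2744 → |·| = √(885²+2744²) = √8312761 ≈ 2883.2, ∠ = arctan(2744/885) ≈ 72.12°
|L| = 1000 · 7.9325e+06 / 2.1768e+10 ≈ 0.36441
Gain = 20 log₁₀(0.36441) ≈ -8.77 dB
∠L = 155.23° − 247.43° = -92.20°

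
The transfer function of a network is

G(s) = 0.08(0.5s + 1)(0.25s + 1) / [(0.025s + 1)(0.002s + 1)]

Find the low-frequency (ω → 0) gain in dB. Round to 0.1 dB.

G(0) = 0.08 · 1 / 1 = 0.08
20 log₁₀(0.08) ≈ -21.94 dB

-21.9 dB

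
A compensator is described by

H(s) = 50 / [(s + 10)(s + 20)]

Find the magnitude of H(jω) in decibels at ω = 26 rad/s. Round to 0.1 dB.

-25.2 dB

At s = jω = j26:
pole (s+10): 10 + j26 → |·| = √(10²+26²) = √776 ≈ 27.857, ∠ = arctan(26/10) ≈ 68.96°
pole (s+20): 20 + j26 → |·| = √(20²+26²) = √1076 ≈ 32.802, ∠ = arctan(26/20) ≈ 52.43°
|H| = 50 / 913.77 ≈ 0.054718
Gain = 20 log₁₀(0.054718) ≈ -25.24 dB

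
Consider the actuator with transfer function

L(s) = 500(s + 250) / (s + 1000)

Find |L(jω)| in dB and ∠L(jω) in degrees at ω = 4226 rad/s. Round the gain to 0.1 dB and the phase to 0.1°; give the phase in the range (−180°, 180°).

At s = jω = j4226:
zero (s+250): 250 + j4226 → |·| = √(250²+4226²) = √17921576 ≈ 4233.4, ∠ = arctan(4226/250) ≈ 86.61°
pole (s+1000): 1000 + j4226 → |·| = √(1000²+4226²) = √18859076 ≈ 4342.7, ∠ = arctan(4226/1000) ≈ 76.69°
|L| = 500 · 4233.4 / 4342.7 ≈ 487.42
Gain = 20 log₁₀(487.42) ≈ 53.76 dB
∠L = 86.61° − 76.69° = 9.92°

53.8 dB, 9.9°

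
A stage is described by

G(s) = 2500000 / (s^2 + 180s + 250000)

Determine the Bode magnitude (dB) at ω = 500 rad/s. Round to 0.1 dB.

At s = jω = j500:
quadratic: (j500)² + 180·j500 + 250000 = 0 + j90000 → |·| ≈ 90000, ∠ ≈ 90.00°
|G| = 2500000 / 90000 ≈ 27.778
Gain = 20 log₁₀(27.778) ≈ 28.87 dB

28.9 dB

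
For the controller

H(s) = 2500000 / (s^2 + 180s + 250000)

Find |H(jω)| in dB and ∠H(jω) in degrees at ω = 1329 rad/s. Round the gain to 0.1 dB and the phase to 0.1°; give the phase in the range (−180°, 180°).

4.2 dB, -171.0°

At s = jω = j1329:
quadratic: (j1329)² + 180·j1329 + 250000 = -1516241 + j239220 → |·| ≈ 1.535e+06, ∠ ≈ 171.03°
|H| = 2500000 / 1.535e+06 ≈ 1.6287
Gain = 20 log₁₀(1.6287) ≈ 4.24 dB
∠H = 0.00° − 171.03° = -171.03°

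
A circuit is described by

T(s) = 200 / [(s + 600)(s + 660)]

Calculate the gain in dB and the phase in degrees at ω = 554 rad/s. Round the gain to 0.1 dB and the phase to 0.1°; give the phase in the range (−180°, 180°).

-70.9 dB, -82.7°

At s = jω = j554:
pole (s+600): 600 + j554 → |·| = √(600²+554²) = √666916 ≈ 816.65, ∠ = arctan(554/600) ≈ 42.72°
pole (s+660): 660 + j554 → |·| = √(660²+554²) = √742516 ≈ 861.69, ∠ = arctan(554/660) ≈ 40.01°
|T| = 200 / 7.037e+05 ≈ 0.00028421
Gain = 20 log₁₀(0.00028421) ≈ -70.93 dB
∠T = 0.00° − 82.73° = -82.73°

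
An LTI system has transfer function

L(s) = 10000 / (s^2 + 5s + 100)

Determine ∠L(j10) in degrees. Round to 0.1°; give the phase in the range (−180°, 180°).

-90.0°

At s = jω = j10:
quadratic: (j10)² + 5·j10 + 100 = 0 + j50 → |·| ≈ 50, ∠ ≈ 90.00°
∠L = 0.00° − 90.00° = -90.00°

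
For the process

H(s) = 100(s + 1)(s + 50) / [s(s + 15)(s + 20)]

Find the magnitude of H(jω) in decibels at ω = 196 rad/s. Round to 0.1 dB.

At s = jω = j196:
zero (s+1): 1 + j196 → |·| = √(1²+196²) = √38417 ≈ 196, ∠ = arctan(196/1) ≈ 89.71°
zero (s+50): 50 + j196 → |·| = √(50²+196²) = √40916 ≈ 202.28, ∠ = arctan(196/50) ≈ 75.69°
pole (s+15): 15 + j196 → |·| = √(15²+196²) = √38641 ≈ 196.57, ∠ = arctan(196/15) ≈ 85.62°
pole (s+20): 20 + j196 → |·| = √(20²+196²) = √38816 ≈ 197.02, ∠ = arctan(196/20) ≈ 84.17°
pole at origin: |s| = 196, ∠ = 90.00° (in denominator)
|H| = 100 · 39647 / 7.5907e+06 ≈ 0.52231
Gain = 20 log₁₀(0.52231) ≈ -5.64 dB

-5.6 dB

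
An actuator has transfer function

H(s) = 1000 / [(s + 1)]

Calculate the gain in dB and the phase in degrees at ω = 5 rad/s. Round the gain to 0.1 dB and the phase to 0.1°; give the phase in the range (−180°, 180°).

45.9 dB, -78.7°

At ω = 5 rad/s:
pole (1 + j5·1) = 1 + j5 → |·| ≈ 5.099, ∠ ≈ 78.69°
|H| = 1000 · 1 / (5.099) ≈ 196.12
Gain = 20 log₁₀(196.12) ≈ 45.85 dB
∠H = (0°) − (78.69°) = -78.69°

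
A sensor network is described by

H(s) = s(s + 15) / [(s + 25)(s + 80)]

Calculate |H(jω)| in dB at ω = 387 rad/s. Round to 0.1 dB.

-0.2 dB

At s = jω = j387:
zero (s+15): 15 + j387 → |·| = √(15²+387²) = √149994 ≈ 387.29, ∠ = arctan(387/15) ≈ 87.78°
zero at origin: s = j387 → |·| = 387, ∠ = 90.00°
pole (s+25): 25 + j387 → |·| = √(25²+387²) = √150394 ≈ 387.81, ∠ = arctan(387/25) ≈ 86.30°
pole (s+80): 80 + j387 → |·| = √(80²+387²) = √156169 ≈ 395.18, ∠ = arctan(387/80) ≈ 78.32°
|H| = 1 · 1.4988e+05 / 1.5325e+05 ≈ 0.97801
Gain = 20 log₁₀(0.97801) ≈ -0.19 dB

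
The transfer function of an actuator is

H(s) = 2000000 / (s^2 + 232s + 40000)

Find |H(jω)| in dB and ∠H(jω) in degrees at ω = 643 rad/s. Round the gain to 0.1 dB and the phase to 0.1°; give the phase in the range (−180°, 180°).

At s = jω = j643:
quadratic: (j643)² + 232·j643 + 40000 = -373449 + j149176 → |·| ≈ 4.0214e+05, ∠ ≈ 158.23°
|H| = 2000000 / 4.0214e+05 ≈ 4.9734
Gain = 20 log₁₀(4.9734) ≈ 13.93 dB
∠H = 0.00° − 158.23° = -158.23°

13.9 dB, -158.2°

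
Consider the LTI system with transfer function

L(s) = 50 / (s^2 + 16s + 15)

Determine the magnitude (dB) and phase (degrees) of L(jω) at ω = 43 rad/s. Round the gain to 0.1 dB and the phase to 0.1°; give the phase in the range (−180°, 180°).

-31.9 dB, -159.4°

Substitute s = j43:
Numerator: 50 = 50 + j0
Denominator: (j43)^2 + 16(j43) + 15 = -1834 + j688
|N| = √(50² + 0²) ≈ 50, ∠N ≈ 0.00°
|D| = √(1834² + 688²) ≈ 1958.8, ∠D ≈ 159.44°
|L| = 50 / 1958.8 ≈ 0.025526
Gain = 20 log₁₀(0.025526) ≈ -31.86 dB
∠L = 0.00° − 159.44° = -159.44°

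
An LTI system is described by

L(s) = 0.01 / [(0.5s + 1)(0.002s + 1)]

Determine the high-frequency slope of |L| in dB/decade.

Each pole contributes −20 dB/decade at high frequency; each zero contributes +20 dB/decade.
Net: 0 zero(s) − 2 pole(s) → -40 dB/decade.

-40 dB/decade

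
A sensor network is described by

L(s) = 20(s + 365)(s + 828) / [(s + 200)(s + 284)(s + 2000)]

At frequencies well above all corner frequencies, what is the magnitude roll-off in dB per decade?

-20 dB/decade

Each pole contributes −20 dB/decade at high frequency; each zero contributes +20 dB/decade.
Net: 2 zero(s) − 3 pole(s) → -20 dB/decade.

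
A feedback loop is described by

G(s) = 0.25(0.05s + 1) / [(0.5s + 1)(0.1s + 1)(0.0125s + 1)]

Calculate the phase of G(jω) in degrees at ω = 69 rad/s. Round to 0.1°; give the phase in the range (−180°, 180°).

At ω = 69 rad/s:
zero (1 + j69·0.05) = 1 + j3.45 → |·| ≈ 3.592, ∠ ≈ 73.84°
pole (1 + j69·0.5) = 1 + j34.5 → |·| ≈ 34.514, ∠ ≈ 88.34°
pole (1 + j69·0.1) = 1 + j6.9 → |·| ≈ 6.9721, ∠ ≈ 81.75°
pole (1 + j69·0.0125) = 1 + j0.8625 → |·| ≈ 1.3206, ∠ ≈ 40.78°
∠G = (73.84°) − (88.34° + 81.75° + 40.78°) = -137.03°

-137.0°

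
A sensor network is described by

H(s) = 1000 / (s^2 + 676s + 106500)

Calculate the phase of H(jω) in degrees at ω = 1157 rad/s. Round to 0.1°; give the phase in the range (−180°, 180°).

-147.6°

Substitute s = j1157:
Numerator: 1000 = 1000 + j0
Denominator: (j1157)^2 + 676(j1157) + 106500 = -1232149 + j782132
|N| = √(1000² + 0²) ≈ 1000, ∠N ≈ 0.00°
|D| = √(1232149² + 782132²) ≈ 1.4594e+06, ∠D ≈ 147.59°
∠H = 0.00° − 147.59° = -147.59°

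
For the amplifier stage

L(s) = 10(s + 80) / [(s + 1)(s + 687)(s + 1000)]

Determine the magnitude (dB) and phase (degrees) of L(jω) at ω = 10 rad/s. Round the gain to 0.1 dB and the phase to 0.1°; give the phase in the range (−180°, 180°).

-78.7 dB, -78.6°

At s = jω = j10:
zero (s+80): 80 + j10 → |·| = √(80²+10²) = √6500 ≈ 80.623, ∠ = arctan(10/80) ≈ 7.13°
pole (s+1): 1 + j10 → |·| = √(1²+10²) = √101 ≈ 10.05, ∠ = arctan(10/1) ≈ 84.29°
pole (s+687): 687 + j10 → |·| = √(687²+10²) = √472069 ≈ 687.07, ∠ = arctan(10/687) ≈ 0.83°
pole (s+1000): 1000 + j10 → |·| = √(1000²+10²) = √1000100 ≈ 1000, ∠ = arctan(10/1000) ≈ 0.57°
|L| = 10 · 80.623 / 6.9051e+06 ≈ 0.00011676
Gain = 20 log₁₀(0.00011676) ≈ -78.65 dB
∠L = 7.13° − 85.69° = -78.56°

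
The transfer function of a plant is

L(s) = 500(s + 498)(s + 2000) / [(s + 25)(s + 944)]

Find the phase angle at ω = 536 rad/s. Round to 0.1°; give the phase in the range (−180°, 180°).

-54.8°

At s = jω = j536:
zero (s+498): 498 + j536 → |·| = √(498²+536²) = √535300 ≈ 731.64, ∠ = arctan(536/498) ≈ 47.10°
zero (s+2000): 2000 + j536 → |·| = √(2000²+536²) = √4287296 ≈ 2070.6, ∠ = arctan(536/2000) ≈ 15.00°
pole (s+25): 25 + j536 → |·| = √(25²+536²) = √287921 ≈ 536.58, ∠ = arctan(536/25) ≈ 87.33°
pole (s+944): 944 + j536 → |·| = √(944²+536²) = √1178432 ≈ 1085.6, ∠ = arctan(536/944) ≈ 29.59°
∠L = 62.10° − 116.92° = -54.82°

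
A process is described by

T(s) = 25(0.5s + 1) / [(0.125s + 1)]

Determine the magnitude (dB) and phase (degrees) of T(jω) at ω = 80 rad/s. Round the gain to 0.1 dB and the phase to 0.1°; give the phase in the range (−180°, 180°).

At ω = 80 rad/s:
zero (1 + j80·0.5) = 1 + j40 → |·| ≈ 40.012, ∠ ≈ 88.57°
pole (1 + j80·0.125) = 1 + j10 → |·| ≈ 10.05, ∠ ≈ 84.29°
|T| = 25 · 40.012 / (10.05) ≈ 99.532
Gain = 20 log₁₀(99.532) ≈ 39.96 dB
∠T = (88.57°) − (84.29°) = 4.28°

40.0 dB, 4.3°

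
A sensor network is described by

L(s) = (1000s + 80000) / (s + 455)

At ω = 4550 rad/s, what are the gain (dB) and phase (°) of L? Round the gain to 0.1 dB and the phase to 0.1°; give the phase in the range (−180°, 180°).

Substitute s = j4550:
Numerator: 1000(j4550) + 80000 = 80000 + j4550000
Denominator: (j4550) + 455 = 455 + j4550
|N| = √(80000² + 4550000²) ≈ 4.5507e+06, ∠N ≈ 88.99°
|D| = √(455² + 4550²) ≈ 4572.7, ∠D ≈ 84.29°
|L| = 4.5507e+06 / 4572.7 ≈ 995.19
Gain = 20 log₁₀(995.19) ≈ 59.96 dB
∠L = 88.99° − 84.29° = 4.70°

60.0 dB, 4.7°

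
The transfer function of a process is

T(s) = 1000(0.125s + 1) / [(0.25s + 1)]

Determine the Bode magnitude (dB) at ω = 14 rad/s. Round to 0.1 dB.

At ω = 14 rad/s:
zero (1 + j14·0.125) = 1 + j1.75 → |·| ≈ 2.0156, ∠ ≈ 60.26°
pole (1 + j14·0.25) = 1 + j3.5 → |·| ≈ 3.6401, ∠ ≈ 74.05°
|T| = 1000 · 2.0156 / (3.6401) ≈ 553.72
Gain = 20 log₁₀(553.72) ≈ 54.87 dB

54.9 dB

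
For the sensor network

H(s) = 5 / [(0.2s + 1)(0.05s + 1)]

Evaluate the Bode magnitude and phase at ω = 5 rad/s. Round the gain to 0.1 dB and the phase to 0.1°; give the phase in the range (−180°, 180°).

At ω = 5 rad/s:
pole (1 + j5·0.2) = 1 + j1 → |·| ≈ 1.4142, ∠ ≈ 45.00°
pole (1 + j5·0.05) = 1 + j0.25 → |·| ≈ 1.0308, ∠ ≈ 14.04°
|H| = 5 · 1 / (1.4142 · 1.0308) ≈ 3.4299
Gain = 20 log₁₀(3.4299) ≈ 10.71 dB
∠H = (0°) − (45.00° + 14.04°) = -59.04°

10.7 dB, -59.0°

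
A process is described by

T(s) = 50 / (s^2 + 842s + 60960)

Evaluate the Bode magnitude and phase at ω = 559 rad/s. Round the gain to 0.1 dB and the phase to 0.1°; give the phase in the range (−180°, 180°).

Substitute s = j559:
Numerator: 50 = 50 + j0
Denominator: (j559)^2 + 842(j559) + 60960 = -251521 + j470678
|N| = √(50² + 0²) ≈ 50, ∠N ≈ 0.00°
|D| = √(251521² + 470678²) ≈ 5.3367e+05, ∠D ≈ 118.12°
|T| = 50 / 5.3367e+05 ≈ 9.3691e-05
Gain = 20 log₁₀(9.3691e-05) ≈ -80.57 dB
∠T = 0.00° − 118.12° = -118.12°

-80.6 dB, -118.1°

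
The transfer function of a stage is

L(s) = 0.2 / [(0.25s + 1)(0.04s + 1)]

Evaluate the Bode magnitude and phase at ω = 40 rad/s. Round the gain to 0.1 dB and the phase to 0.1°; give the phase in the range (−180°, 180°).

-39.5 dB, -142.3°

At ω = 40 rad/s:
pole (1 + j40·0.25) = 1 + j10 → |·| ≈ 10.05, ∠ ≈ 84.29°
pole (1 + j40·0.04) = 1 + j1.6 → |·| ≈ 1.8868, ∠ ≈ 57.99°
|L| = 0.2 · 1 / (10.05 · 1.8868) ≈ 0.010547
Gain = 20 log₁₀(0.010547) ≈ -39.54 dB
∠L = (0°) − (84.29° + 57.99°) = -142.28°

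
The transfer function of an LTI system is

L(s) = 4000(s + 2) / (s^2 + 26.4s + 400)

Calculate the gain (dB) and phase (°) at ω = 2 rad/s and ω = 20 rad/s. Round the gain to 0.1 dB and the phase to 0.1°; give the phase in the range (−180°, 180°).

ω = 2: 29.0 dB, 37.4°; ω = 20: 43.7 dB, -5.7°

At s = jω = j2:
zero (s+2): 2 + j2 → |·| = √(2²+2²) = √8 ≈ 2.8284, ∠ = arctan(2/2) ≈ 45.00°
quadratic: (j2)² + 26.4·j2 + 400 = 396 + j52.8 → |·| ≈ 399.5, ∠ ≈ 7.59°
|L| = 4000 · 2.8284 / 399.5 ≈ 28.319
Gain = 20 log₁₀(28.319) ≈ 29.04 dB
∠L = 45.00° − 7.59° = 37.41°

At s = jω = j20:
zero (s+2): 2 + j20 → |·| = √(2²+20²) = √404 ≈ 20.1, ∠ = arctan(20/2) ≈ 84.29°
quadratic: (j20)² + 26.4·j20 + 400 = 0 + j528 → |·| ≈ 528, ∠ ≈ 90.00°
|L| = 4000 · 20.1 / 528 ≈ 152.27
Gain = 20 log₁₀(152.27) ≈ 43.65 dB
∠L = 84.29° − 90.00° = -5.71°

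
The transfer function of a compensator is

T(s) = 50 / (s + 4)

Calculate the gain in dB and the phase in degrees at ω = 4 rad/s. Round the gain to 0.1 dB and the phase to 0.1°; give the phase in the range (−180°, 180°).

18.9 dB, -45.0°

At s = jω = j4:
pole (s+4): 4 + j4 → |·| = √(4²+4²) = √32 ≈ 5.6569, ∠ = arctan(4/4) ≈ 45.00°
|T| = 50 / 5.6569 ≈ 8.8388
Gain = 20 log₁₀(8.8388) ≈ 18.93 dB
∠T = 0.00° − 45.00° = -45.00°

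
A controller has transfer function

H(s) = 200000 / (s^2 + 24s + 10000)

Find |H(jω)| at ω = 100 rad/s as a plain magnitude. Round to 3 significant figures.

At s = jω = j100:
quadratic: (j100)² + 24·j100 + 10000 = 0 + j2400 → |·| ≈ 2400, ∠ ≈ 90.00°
|H| = 200000 / 2400 ≈ 83.333

83.3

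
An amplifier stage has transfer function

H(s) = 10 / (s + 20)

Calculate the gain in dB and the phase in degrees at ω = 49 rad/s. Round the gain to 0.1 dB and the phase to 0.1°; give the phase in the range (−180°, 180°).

Substitute s = j49:
Numerator: 10 = 10 + j0
Denominator: (j49) + 20 = 20 + j49
|N| = √(10² + 0²) ≈ 10, ∠N ≈ 0.00°
|D| = √(20² + 49²) ≈ 52.924, ∠D ≈ 67.80°
|H| = 10 / 52.924 ≈ 0.18895
Gain = 20 log₁₀(0.18895) ≈ -14.47 dB
∠H = 0.00° − 67.80° = -67.80°

-14.5 dB, -67.8°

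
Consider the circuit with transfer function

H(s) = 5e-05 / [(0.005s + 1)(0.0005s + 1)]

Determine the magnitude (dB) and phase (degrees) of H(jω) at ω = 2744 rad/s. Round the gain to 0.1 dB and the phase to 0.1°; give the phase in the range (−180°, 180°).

At ω = 2744 rad/s:
pole (1 + j2744·0.005) = 1 + j13.72 → |·| ≈ 13.756, ∠ ≈ 85.83°
pole (1 + j2744·0.0005) = 1 + j1.372 → |·| ≈ 1.6978, ∠ ≈ 53.91°
|H| = 5e-05 · 1 / (13.756 · 1.6978) ≈ 2.1409e-06
Gain = 20 log₁₀(2.1409e-06) ≈ -113.39 dB
∠H = (0°) − (85.83° + 53.91°) = -139.74°

-113.4 dB, -139.7°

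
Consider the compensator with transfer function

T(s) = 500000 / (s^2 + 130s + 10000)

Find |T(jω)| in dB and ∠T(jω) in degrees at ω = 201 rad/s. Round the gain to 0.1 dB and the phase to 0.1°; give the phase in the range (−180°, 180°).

21.9 dB, -139.3°

At s = jω = j201:
quadratic: (j201)² + 130·j201 + 10000 = -30401 + j26130 → |·| ≈ 40087, ∠ ≈ 139.32°
|T| = 500000 / 40087 ≈ 12.473
Gain = 20 log₁₀(12.473) ≈ 21.92 dB
∠T = 0.00° − 139.32° = -139.32°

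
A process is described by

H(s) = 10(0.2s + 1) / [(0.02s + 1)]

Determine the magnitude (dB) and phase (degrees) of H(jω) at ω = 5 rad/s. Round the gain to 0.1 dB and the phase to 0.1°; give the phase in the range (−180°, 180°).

At ω = 5 rad/s:
zero (1 + j5·0.2) = 1 + j1 → |·| ≈ 1.4142, ∠ ≈ 45.00°
pole (1 + j5·0.02) = 1 + j0.1 → |·| ≈ 1.005, ∠ ≈ 5.71°
|H| = 10 · 1.4142 / (1.005) ≈ 14.072
Gain = 20 log₁₀(14.072) ≈ 22.97 dB
∠H = (45.00°) − (5.71°) = 39.29°

23.0 dB, 39.3°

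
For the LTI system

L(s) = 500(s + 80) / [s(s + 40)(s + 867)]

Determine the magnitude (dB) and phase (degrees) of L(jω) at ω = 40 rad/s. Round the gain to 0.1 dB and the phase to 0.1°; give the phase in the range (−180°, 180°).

At s = jω = j40:
zero (s+80): 80 + j40 → |·| = √(80²+40²) = √8000 ≈ 89.443, ∠ = arctan(40/80) ≈ 26.57°
pole (s+40): 40 + j40 → |·| = √(40²+40²) = √3200 ≈ 56.569, ∠ = arctan(40/40) ≈ 45.00°
pole (s+867): 867 + j40 → |·| = √(867²+40²) = √753289 ≈ 867.92, ∠ = arctan(40/867) ≈ 2.64°
pole at origin: |s| = 40, ∠ = 90.00° (in denominator)
|L| = 500 · 89.443 / 1.9639e+06 ≈ 0.022772
Gain = 20 log₁₀(0.022772) ≈ -32.85 dB
∠L = 26.57° − 137.64° = -111.07°

-32.9 dB, -111.1°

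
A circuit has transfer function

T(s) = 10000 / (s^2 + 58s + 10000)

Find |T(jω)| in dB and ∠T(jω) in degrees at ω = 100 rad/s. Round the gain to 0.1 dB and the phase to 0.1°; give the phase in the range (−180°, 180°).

4.7 dB, -90.0°

At s = jω = j100:
quadratic: (j100)² + 58·j100 + 10000 = 0 + j5800 → |·| ≈ 5800, ∠ ≈ 90.00°
|T| = 10000 / 5800 ≈ 1.7241
Gain = 20 log₁₀(1.7241) ≈ 4.73 dB
∠T = 0.00° − 90.00° = -90.00°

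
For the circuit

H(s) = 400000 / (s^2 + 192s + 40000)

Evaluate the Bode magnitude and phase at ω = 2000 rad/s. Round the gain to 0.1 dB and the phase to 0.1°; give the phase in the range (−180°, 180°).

At s = jω = j2000:
quadratic: (j2000)² + 192·j2000 + 40000 = -3960000 + j384000 → |·| ≈ 3.9786e+06, ∠ ≈ 174.46°
|H| = 400000 / 3.9786e+06 ≈ 0.10054
Gain = 20 log₁₀(0.10054) ≈ -19.95 dB
∠H = 0.00° − 174.46° = -174.46°

-20.0 dB, -174.5°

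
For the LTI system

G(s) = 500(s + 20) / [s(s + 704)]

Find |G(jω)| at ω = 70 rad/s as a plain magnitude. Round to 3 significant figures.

At s = jω = j70:
zero (s+20): 20 + j70 → |·| = √(20²+70²) = √5300 ≈ 72.801, ∠ = arctan(70/20) ≈ 74.05°
pole (s+704): 704 + j70 → |·| = √(704²+70²) = √500516 ≈ 707.47, ∠ = arctan(70/704) ≈ 5.68°
pole at origin: |s| = 70, ∠ = 90.00° (in denominator)
|G| = 500 · 72.801 / 49523 ≈ 0.73502

0.735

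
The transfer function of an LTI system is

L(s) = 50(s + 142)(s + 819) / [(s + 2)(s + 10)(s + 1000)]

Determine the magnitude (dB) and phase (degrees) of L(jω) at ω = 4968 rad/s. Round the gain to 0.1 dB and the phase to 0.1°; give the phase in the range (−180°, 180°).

At s = jω = j4968:
zero (s+142): 142 + j4968 → |·| = √(142²+4968²) = √24701188 ≈ 4970, ∠ = arctan(4968/142) ≈ 88.36°
zero (s+819): 819 + j4968 → |·| = √(819²+4968²) = √25351785 ≈ 5035.1, ∠ = arctan(4968/819) ≈ 80.64°
pole (s+2): 2 + j4968 → |·| = √(2²+4968²) = √24681028 ≈ 4968, ∠ = arctan(4968/2) ≈ 89.98°
pole (s+10): 10 + j4968 → |·| = √(10²+4968²) = √24681124 ≈ 4968, ∠ = arctan(4968/10) ≈ 89.88°
pole (s+1000): 1000 + j4968 → |·| = √(1000²+4968²) = √25681024 ≈ 5067.6, ∠ = arctan(4968/1000) ≈ 78.62°
|L| = 50 · 2.5024e+07 / 1.2507e+11 ≈ 0.010004
Gain = 20 log₁₀(0.010004) ≈ -40.00 dB
∠L = 169.00° − 258.48° = -89.48°

-40.0 dB, -89.5°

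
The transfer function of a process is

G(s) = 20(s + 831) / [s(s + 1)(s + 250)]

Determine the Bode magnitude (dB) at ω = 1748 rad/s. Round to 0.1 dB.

At s = jω = j1748:
zero (s+831): 831 + j1748 → |·| = √(831²+1748²) = √3746065 ≈ 1935.5, ∠ = arctan(1748/831) ≈ 64.57°
pole (s+1): 1 + j1748 → |·| = √(1²+1748²) = √3055505 ≈ 1748, ∠ = arctan(1748/1) ≈ 89.97°
pole (s+250): 250 + j1748 → |·| = √(250²+1748²) = √3118004 ≈ 1765.8, ∠ = arctan(1748/250) ≈ 81.86°
pole at origin: |s| = 1748, ∠ = 90.00° (in denominator)
|G| = 20 · 1935.5 / 5.3954e+09 ≈ 7.1746e-06
Gain = 20 log₁₀(7.1746e-06) ≈ -102.88 dB

-102.9 dB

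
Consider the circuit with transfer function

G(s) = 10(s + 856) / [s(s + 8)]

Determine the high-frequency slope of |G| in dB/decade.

Each pole contributes −20 dB/decade at high frequency; each zero contributes +20 dB/decade.
Net: 1 zero(s) − 2 pole(s) → -20 dB/decade.

-20 dB/decade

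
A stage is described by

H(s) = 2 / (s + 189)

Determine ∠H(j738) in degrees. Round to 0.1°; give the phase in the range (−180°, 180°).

-75.6°

Substitute s = j738:
Numerator: 2 = 2 + j0
Denominator: (j738) + 189 = 189 + j738
|N| = √(2² + 0²) ≈ 2, ∠N ≈ 0.00°
|D| = √(189² + 738²) ≈ 761.82, ∠D ≈ 75.64°
∠H = 0.00° − 75.64° = -75.64°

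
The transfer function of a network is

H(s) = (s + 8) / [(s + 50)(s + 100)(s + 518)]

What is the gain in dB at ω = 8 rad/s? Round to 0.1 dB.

At s = jω = j8:
zero (s+8): 8 + j8 → |·| = √(8²+8²) = √128 ≈ 11.314, ∠ = arctan(8/8) ≈ 45.00°
pole (s+50): 50 + j8 → |·| = √(50²+8²) = √2564 ≈ 50.636, ∠ = arctan(8/50) ≈ 9.09°
pole (s+100): 100 + j8 → |·| = √(100²+8²) = √10064 ≈ 100.32, ∠ = arctan(8/100) ≈ 4.57°
pole (s+518): 518 + j8 → |·| = √(518²+8²) = √268388 ≈ 518.06, ∠ = arctan(8/518) ≈ 0.88°
|H| = 1 · 11.314 / 2.6316e+06 ≈ 4.2993e-06
Gain = 20 log₁₀(4.2993e-06) ≈ -107.33 dB

-107.3 dB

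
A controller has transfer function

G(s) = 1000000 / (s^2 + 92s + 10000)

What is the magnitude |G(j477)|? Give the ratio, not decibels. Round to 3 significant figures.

At s = jω = j477:
quadratic: (j477)² + 92·j477 + 10000 = -217529 + j43884 → |·| ≈ 2.2191e+05, ∠ ≈ 168.59°
|G| = 1000000 / 2.2191e+05 ≈ 4.5063

4.51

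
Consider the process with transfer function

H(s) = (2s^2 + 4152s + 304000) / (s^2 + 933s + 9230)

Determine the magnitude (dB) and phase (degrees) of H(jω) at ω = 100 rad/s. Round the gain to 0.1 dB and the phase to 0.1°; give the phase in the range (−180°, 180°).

14.6 dB, -34.8°

Substitute s = j100:
Numerator: 2(j100)^2 + 4152(j100) + 304000 = 284000 + j415200
Denominator: (j100)^2 + 933(j100) + 9230 = -770 + j93300
|N| = √(284000² + 415200²) ≈ 5.0304e+05, ∠N ≈ 55.63°
|D| = √(770² + 93300²) ≈ 93303, ∠D ≈ 90.47°
|H| = 5.0304e+05 / 93303 ≈ 5.3915
Gain = 20 log₁₀(5.3915) ≈ 14.63 dB
∠H = 55.63° − 90.47° = -34.84°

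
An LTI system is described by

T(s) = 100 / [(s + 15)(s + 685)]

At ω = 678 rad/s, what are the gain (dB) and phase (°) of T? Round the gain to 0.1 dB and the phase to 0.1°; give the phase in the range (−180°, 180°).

-76.3 dB, -133.4°

At s = jω = j678:
pole (s+15): 15 + j678 → |·| = √(15²+678²) = √459909 ≈ 678.17, ∠ = arctan(678/15) ≈ 88.73°
pole (s+685): 685 + j678 → |·| = √(685²+678²) = √928909 ≈ 963.8, ∠ = arctan(678/685) ≈ 44.71°
|T| = 100 / 6.5362e+05 ≈ 0.00015299
Gain = 20 log₁₀(0.00015299) ≈ -76.31 dB
∠T = 0.00° − 133.44° = -133.44°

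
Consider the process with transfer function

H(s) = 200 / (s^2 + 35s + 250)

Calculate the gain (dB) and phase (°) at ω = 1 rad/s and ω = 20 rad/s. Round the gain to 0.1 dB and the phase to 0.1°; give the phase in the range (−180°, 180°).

ω = 1: -2.0 dB, -8.0°; ω = 20: -11.1 dB, -102.1°

Substitute s = j1:
Numerator: 200 = 200 + j0
Denominator: (j1)^2 + 35(j1) + 250 = 249 + j35
|N| = √(200² + 0²) ≈ 200, ∠N ≈ 0.00°
|D| = √(249² + 35²) ≈ 251.45, ∠D ≈ 8.00°
|H| = 200 / 251.45 ≈ 0.79539
Gain = 20 log₁₀(0.79539) ≈ -1.99 dB
∠H = 0.00° − 8.00° = -8.00°

Substitute s = j20:
Numerator: 200 = 200 + j0
Denominator: (j20)^2 + 35(j20) + 250 = -150 + j700
|N| = √(200² + 0²) ≈ 200, ∠N ≈ 0.00°
|D| = √(150² + 700²) ≈ 715.89, ∠D ≈ 102.09°
|H| = 200 / 715.89 ≈ 0.27937
Gain = 20 log₁₀(0.27937) ≈ -11.08 dB
∠H = 0.00° − 102.09° = -102.09°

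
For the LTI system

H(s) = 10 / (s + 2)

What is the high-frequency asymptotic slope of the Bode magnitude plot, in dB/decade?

-20 dB/decade

Each pole contributes −20 dB/decade at high frequency; each zero contributes +20 dB/decade.
Net: 0 zero(s) − 1 pole(s) → -20 dB/decade.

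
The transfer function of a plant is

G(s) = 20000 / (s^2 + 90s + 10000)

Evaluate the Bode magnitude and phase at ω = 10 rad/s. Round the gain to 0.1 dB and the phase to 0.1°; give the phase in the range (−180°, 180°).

6.1 dB, -5.2°

At s = jω = j10:
quadratic: (j10)² + 90·j10 + 10000 = 9900 + j900 → |·| ≈ 9940.8, ∠ ≈ 5.19°
|G| = 20000 / 9940.8 ≈ 2.0119
Gain = 20 log₁₀(2.0119) ≈ 6.07 dB
∠G = 0.00° − 5.19° = -5.19°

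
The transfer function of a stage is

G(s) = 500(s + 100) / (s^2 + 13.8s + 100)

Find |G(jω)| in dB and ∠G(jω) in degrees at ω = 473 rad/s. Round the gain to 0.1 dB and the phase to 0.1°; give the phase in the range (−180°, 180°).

At s = jω = j473:
zero (s+100): 100 + j473 → |·| = √(100²+473²) = √233729 ≈ 483.46, ∠ = arctan(473/100) ≈ 78.06°
quadratic: (j473)² + 13.8·j473 + 100 = -223629 + j6527.4 → |·| ≈ 2.2372e+05, ∠ ≈ 178.33°
|G| = 500 · 483.46 / 2.2372e+05 ≈ 1.0805
Gain = 20 log₁₀(1.0805) ≈ 0.67 dB
∠G = 78.06° − 178.33° = -100.27°

0.7 dB, -100.3°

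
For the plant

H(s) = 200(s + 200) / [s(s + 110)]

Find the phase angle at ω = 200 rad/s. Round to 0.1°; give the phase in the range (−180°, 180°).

-106.2°

At s = jω = j200:
zero (s+200): 200 + j200 → |·| = √(200²+200²) = √80000 ≈ 282.84, ∠ = arctan(200/200) ≈ 45.00°
pole (s+110): 110 + j200 → |·| = √(110²+200²) = √52100 ≈ 228.25, ∠ = arctan(200/110) ≈ 61.19°
pole at origin: |s| = 200, ∠ = 90.00° (in denominator)
∠H = 45.00° − 151.19° = -106.19°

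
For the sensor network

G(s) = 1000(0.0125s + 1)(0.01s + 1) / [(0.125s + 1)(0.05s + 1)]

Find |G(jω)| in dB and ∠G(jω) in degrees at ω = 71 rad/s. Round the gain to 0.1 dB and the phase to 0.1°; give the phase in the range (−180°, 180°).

33.9 dB, -80.9°

At ω = 71 rad/s:
zero (1 + j71·0.0125) = 1 + j0.8875 → |·| ≈ 1.337, ∠ ≈ 41.59°
zero (1 + j71·0.01) = 1 + j0.71 → |·| ≈ 1.2264, ∠ ≈ 35.37°
pole (1 + j71·0.125) = 1 + j8.875 → |·| ≈ 8.9312, ∠ ≈ 83.57°
pole (1 + j71·0.05) = 1 + j3.55 → |·| ≈ 3.6882, ∠ ≈ 74.27°
|G| = 1000 · 1.337 · 1.2264 / (8.9312 · 3.6882) ≈ 49.778
Gain = 20 log₁₀(49.778) ≈ 33.94 dB
∠G = (41.59° + 35.37°) − (83.57° + 74.27°) = -80.88°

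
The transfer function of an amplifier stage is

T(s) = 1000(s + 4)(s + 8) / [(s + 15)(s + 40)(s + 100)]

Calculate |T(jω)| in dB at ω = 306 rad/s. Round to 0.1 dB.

9.8 dB

At s = jω = j306:
zero (s+4): 4 + j306 → |·| = √(4²+306²) = √93652 ≈ 306.03, ∠ = arctan(306/4) ≈ 89.25°
zero (s+8): 8 + j306 → |·| = √(8²+306²) = √93700 ≈ 306.1, ∠ = arctan(306/8) ≈ 88.50°
pole (s+15): 15 + j306 → |·| = √(15²+306²) = √93861 ≈ 306.37, ∠ = arctan(306/15) ≈ 87.19°
pole (s+40): 40 + j306 → |·| = √(40²+306²) = √95236 ≈ 308.6, ∠ = arctan(306/40) ≈ 82.55°
pole (s+100): 100 + j306 → |·| = √(100²+306²) = √103636 ≈ 321.93, ∠ = arctan(306/100) ≈ 71.90°
|T| = 1000 · 93676 / 3.0437e+07 ≈ 3.0777
Gain = 20 log₁₀(3.0777) ≈ 9.76 dB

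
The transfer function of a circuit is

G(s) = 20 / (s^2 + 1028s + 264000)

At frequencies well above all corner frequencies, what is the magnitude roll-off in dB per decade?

Each pole contributes −20 dB/decade at high frequency; each zero contributes +20 dB/decade.
Net: 0 zero(s) − 2 pole(s) → -40 dB/decade.

-40 dB/decade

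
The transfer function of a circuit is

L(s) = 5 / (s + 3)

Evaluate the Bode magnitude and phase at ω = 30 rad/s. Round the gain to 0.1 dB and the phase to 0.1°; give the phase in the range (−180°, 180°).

-15.6 dB, -84.3°

Substitute s = j30:
Numerator: 5 = 5 + j0
Denominator: (j30) + 3 = 3 + j30
|N| = √(5² + 0²) ≈ 5, ∠N ≈ 0.00°
|D| = √(3² + 30²) ≈ 30.15, ∠D ≈ 84.29°
|L| = 5 / 30.15 ≈ 0.16584
Gain = 20 log₁₀(0.16584) ≈ -15.61 dB
∠L = 0.00° − 84.29° = -84.29°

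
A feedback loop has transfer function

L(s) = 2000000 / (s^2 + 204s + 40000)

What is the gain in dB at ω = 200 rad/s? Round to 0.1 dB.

At s = jω = j200:
quadratic: (j200)² + 204·j200 + 40000 = 0 + j40800 → |·| ≈ 40800, ∠ ≈ 90.00°
|L| = 2000000 / 40800 ≈ 49.02
Gain = 20 log₁₀(49.02) ≈ 33.81 dB

33.8 dB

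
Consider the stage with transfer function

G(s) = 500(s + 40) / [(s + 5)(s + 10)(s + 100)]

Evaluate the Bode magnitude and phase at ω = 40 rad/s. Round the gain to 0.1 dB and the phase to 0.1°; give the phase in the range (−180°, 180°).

At s = jω = j40:
zero (s+40): 40 + j40 → |·| = √(40²+40²) = √3200 ≈ 56.569, ∠ = arctan(40/40) ≈ 45.00°
pole (s+5): 5 + j40 → |·| = √(5²+40²) = √1625 ≈ 40.311, ∠ = arctan(40/5) ≈ 82.87°
pole (s+10): 10 + j40 → |·| = √(10²+40²) = √1700 ≈ 41.231, ∠ = arctan(40/10) ≈ 75.96°
pole (s+100): 100 + j40 → |·| = √(100²+40²) = √11600 ≈ 107.7, ∠ = arctan(40/100) ≈ 21.80°
|G| = 500 · 56.569 / 1.79e+05 ≈ 0.15801
Gain = 20 log₁₀(0.15801) ≈ -16.03 dB
∠G = 45.00° − 180.63° = -135.63°

-16.0 dB, -135.6°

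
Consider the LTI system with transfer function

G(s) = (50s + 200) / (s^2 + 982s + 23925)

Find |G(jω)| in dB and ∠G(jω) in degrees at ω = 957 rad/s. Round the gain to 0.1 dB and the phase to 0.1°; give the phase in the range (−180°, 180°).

-28.7 dB, -43.7°

Substitute s = j957:
Numerator: 50(j957) + 200 = 200 + j47850
Denominator: (j957)^2 + 982(j957) + 23925 = -891924 + j939774
|N| = √(200² + 47850²) ≈ 47850, ∠N ≈ 89.76°
|D| = √(891924² + 939774²) ≈ 1.2956e+06, ∠D ≈ 133.50°
|G| = 47850 / 1.2956e+06 ≈ 0.036933
Gain = 20 log₁₀(0.036933) ≈ -28.65 dB
∠G = 89.76° − 133.50° = -43.74°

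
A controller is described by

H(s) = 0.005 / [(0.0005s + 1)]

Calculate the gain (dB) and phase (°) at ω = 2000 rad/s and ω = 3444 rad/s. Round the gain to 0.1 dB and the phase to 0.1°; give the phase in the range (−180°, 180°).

ω = 2000: -49.0 dB, -45.0°; ω = 3444: -52.0 dB, -59.9°

At ω = 2000 rad/s:
pole (1 + j2000·0.0005) = 1 + j1 → |·| ≈ 1.4142, ∠ ≈ 45.00°
|H| = 0.005 · 1 / (1.4142) ≈ 0.0035356
Gain = 20 log₁₀(0.0035356) ≈ -49.03 dB
∠H = (0°) − (45.00°) = -45.00°

At ω = 3444 rad/s:
pole (1 + j3444·0.0005) = 1 + j1.722 → |·| ≈ 1.9913, ∠ ≈ 59.86°
|H| = 0.005 · 1 / (1.9913) ≈ 0.0025109
Gain = 20 log₁₀(0.0025109) ≈ -52.00 dB
∠H = (0°) − (59.86°) = -59.86°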